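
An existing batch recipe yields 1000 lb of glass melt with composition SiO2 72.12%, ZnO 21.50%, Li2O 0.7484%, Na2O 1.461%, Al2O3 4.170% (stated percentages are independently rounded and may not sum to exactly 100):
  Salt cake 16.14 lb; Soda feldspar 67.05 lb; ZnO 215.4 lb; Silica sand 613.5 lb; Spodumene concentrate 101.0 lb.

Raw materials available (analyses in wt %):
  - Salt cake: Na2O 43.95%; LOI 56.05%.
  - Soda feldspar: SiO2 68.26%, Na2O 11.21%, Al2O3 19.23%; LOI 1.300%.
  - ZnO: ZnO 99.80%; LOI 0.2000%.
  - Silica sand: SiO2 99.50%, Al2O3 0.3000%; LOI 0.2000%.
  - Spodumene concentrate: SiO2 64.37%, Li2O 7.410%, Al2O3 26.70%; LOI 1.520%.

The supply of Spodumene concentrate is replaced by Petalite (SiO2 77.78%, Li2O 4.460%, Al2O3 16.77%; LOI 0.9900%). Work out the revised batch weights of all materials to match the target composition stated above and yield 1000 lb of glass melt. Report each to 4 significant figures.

The whole derivation carries exact precision through every step. Values along the way appear with 4-significant-figure rounding alongside each step — each reported number is rounded exactly once — all derived quantities are re-derived using the weight values at 1000 lb of glass in full float precision (ignition loss, five oxide percentages, net glass mass, the yield, the totals) exactly as printed in the problem or the answer.
The oxide mass targets at 1000 lb glass melt:
  SiO2: 72.12% × 1000 = 721.2 lb
  ZnO: 21.50% × 1000 = 215.0 lb
  Li2O: 0.7484% × 1000 = 7.484 lb
  Na2O: 1.461% × 1000 = 14.61 lb
  Al2O3: 4.170% × 1000 = 41.70 lb
Sums-versus-targets review with the batch weights as given, relative to the basis at hand (every target is met by its sum net of answer rounding effects):
  SiO2: 61.91·0.6826 + 551.2·0.9950 + 167.8·0.7778 = 721.2 lb (target 721.2 lb)
  ZnO: 215.4·0.9980 = 215.0 lb (target 215.0 lb)
  Li2O: 167.8·0.04460 = 7.484 lb (target 7.484 lb)
  Na2O: 17.45·0.4395 + 61.91·0.1121 = 14.61 lb (target 14.61 lb)
  Al2O3: 61.91·0.1923 + 551.2·0.003000 + 167.8·0.1677 = 41.70 lb (target 41.70 lb)
The glass-mass cross-check: total charge less LOI = 1000 lb (the targets, summed, come to 1000 lb; versus the stated basis of 1000 lb — gaps are rounding artifacts).
Total batch = Σ batch = 1014 lb; loss to ignition Σ batch·LOI = 13.78 lb; as yield: glass ÷ batch → 98.64%.

Revised batch per 1000 lb glass melt:
  Salt cake: 17.45 lb
  Soda feldspar: 61.91 lb
  ZnO: 215.4 lb
  Silica sand: 551.2 lb
  Petalite: 167.8 lb
Total batch = 1014 lb; LOI loss = 13.78 lb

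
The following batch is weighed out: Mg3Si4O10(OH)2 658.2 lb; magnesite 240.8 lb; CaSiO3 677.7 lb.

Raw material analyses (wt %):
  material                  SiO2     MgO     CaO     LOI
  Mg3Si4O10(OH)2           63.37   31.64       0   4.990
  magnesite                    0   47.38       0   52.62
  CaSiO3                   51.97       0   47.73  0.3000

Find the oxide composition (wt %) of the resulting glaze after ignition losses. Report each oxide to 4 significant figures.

Glass mass = 1415 lb (batch 1577 − LOI 161.6).
Composition: SiO2 54.36%, MgO 22.78%, CaO 22.86%

Each numeric step runs at full float precision from first step to last. Mid-chain values are printed (rounded to 4 significant figures) between the steps; every reported figure carries a single rounding. Derived quantities (the yield, LOI, glass mass, the three compositions, totals) are rebuilt in full precision from the weighed amounts per 1415 lb of glass, as set out in the question or the answer.
Oxide masses out of the charge:
  SiO2: 658.2·0.6337 + 677.7·0.5197 = 769.3 lb
  MgO: 658.2·0.3164 + 240.8·0.4738 = 322.3 lb
  CaO: 677.7·0.4773 = 323.5 lb
LOI: 658.2·0.04990 + 240.8·0.5262 + 677.7·0.003000 = 161.6 lb
Glass mass = batch − LOI = 1577 − 161.6 = 1415 lb (equal to the oxide-mass sum)
each oxide over glass, ×100, is wt %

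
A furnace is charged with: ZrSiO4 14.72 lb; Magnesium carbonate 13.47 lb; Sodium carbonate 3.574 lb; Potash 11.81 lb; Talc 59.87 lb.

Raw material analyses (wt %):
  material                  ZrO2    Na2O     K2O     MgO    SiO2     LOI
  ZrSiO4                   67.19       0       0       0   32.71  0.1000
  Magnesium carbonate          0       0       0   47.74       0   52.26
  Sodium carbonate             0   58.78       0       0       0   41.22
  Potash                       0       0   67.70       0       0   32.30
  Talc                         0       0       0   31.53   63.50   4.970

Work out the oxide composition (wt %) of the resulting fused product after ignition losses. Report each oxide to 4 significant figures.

Glass mass = 88.13 lb (batch 103.4 − LOI 15.32).
Composition: ZrO2 11.22%, Na2O 2.384%, K2O 9.073%, MgO 28.72%, SiO2 48.60%

In-progress results are printed with 4-significant-figure rounding as written; the whole derivation keeps full precision end to end; each reported value takes just one rounding — the derived quantities, which include the yield, the totals, LOI, five oxide percentages, glass mass, are recomputed at exact precision, exactly as printed in problem or answer, from the batch weights at 88.13 lb of glass.
Mass of each oxide from the mix:
  ZrO2: 14.72·0.6719 = 9.890 lb
  Na2O: 3.574·0.5878 = 2.101 lb
  K2O: 11.81·0.6770 = 7.995 lb
  MgO: 13.47·0.4774 + 59.87·0.3153 = 25.31 lb
  SiO2: 14.72·0.3271 + 59.87·0.6350 = 42.83 lb
LOI: 14.72·0.001000 + 13.47·0.5226 + 3.574·0.4122 + 11.81·0.3230 + 59.87·0.04970 = 15.32 lb
batch − LOI leaves glass = 103.4 − 15.32 = 88.13 lb (equal to the oxide-mass sum)
wt % = oxide mass / glass mass × 100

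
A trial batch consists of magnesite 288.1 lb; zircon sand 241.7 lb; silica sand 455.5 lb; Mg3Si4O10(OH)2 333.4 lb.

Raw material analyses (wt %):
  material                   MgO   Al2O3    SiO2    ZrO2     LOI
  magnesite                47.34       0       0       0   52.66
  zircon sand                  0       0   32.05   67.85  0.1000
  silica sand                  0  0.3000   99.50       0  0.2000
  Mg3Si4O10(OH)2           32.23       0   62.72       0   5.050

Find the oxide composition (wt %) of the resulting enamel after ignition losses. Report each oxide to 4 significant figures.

Glass mass = 1149 lb (batch 1319 − LOI 169.7).
Composition: MgO 21.22%, Al2O3 0.1189%, SiO2 64.39%, ZrO2 14.27%

All arithmetic holds exact precision through every step. In-progress results are displayed rounded to 4 significant figures between the steps; every reported number is rounded just once. All derived quantities (glass mass, the totals, the four compositions, ignition loss, yield) are re-derived in exact precision from the weighed amounts for 1149 lb of glass as written in problem or answer.
Oxide-by-oxide delivered mass:
  MgO: 288.1·0.4734 + 333.4·0.3223 = 243.8 lb
  Al2O3: 455.5·0.003000 = 1.367 lb
  SiO2: 241.7·0.3205 + 455.5·0.9950 + 333.4·0.6272 = 739.8 lb
  ZrO2: 241.7·0.6785 = 164.0 lb
LOI: 288.1·0.5266 + 241.7·0.001000 + 455.5·0.002000 + 333.4·0.05050 = 169.7 lb
The glass mass, total less LOI, = 1319 − 169.7 = 1149 lb (= the summed oxide contributions)
wt % = 100 × oxide mass / glass mass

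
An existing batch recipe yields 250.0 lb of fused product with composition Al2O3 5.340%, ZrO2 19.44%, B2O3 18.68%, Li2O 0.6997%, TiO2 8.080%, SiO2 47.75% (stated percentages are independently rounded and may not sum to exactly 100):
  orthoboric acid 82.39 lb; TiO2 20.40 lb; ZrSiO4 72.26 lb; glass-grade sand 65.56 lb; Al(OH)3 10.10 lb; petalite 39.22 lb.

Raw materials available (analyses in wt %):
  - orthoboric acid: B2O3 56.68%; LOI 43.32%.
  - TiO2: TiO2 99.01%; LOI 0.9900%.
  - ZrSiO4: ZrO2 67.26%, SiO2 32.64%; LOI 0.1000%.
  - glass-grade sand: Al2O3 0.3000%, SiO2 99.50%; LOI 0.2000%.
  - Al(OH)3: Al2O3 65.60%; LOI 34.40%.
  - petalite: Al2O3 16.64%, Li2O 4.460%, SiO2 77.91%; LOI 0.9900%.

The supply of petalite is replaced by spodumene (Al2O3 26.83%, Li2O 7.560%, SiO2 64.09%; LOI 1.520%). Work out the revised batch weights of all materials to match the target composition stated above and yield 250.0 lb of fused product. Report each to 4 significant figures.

Revised batch per 250.0 lb fused product:
  orthoboric acid: 82.39 lb
  TiO2: 20.40 lb
  ZrSiO4: 72.26 lb
  glass-grade sand: 81.37 lb
  Al(OH)3: 10.52 lb
  spodumene: 23.14 lb
Total batch = 290.1 lb; LOI loss = 40.10 lb

Each numeric step runs at exact precision at every stage; in-progress results are displayed rounded to four significant figures across the worked steps; each reported number is rounded only once; the derived quantities, which include totals, six oxide percentages, net glass mass, ignition loss, the yield, are recomputed at full float precision, precisely as stated by the question or the answer, from the weighed amounts per 250.0 lb of glass.
Per-oxide target masses for 250.0 lb fused product:
  Al2O3: 5.340% × 250.0 = 13.35 lb
  ZrO2: 19.44% × 250.0 = 48.60 lb
  B2O3: 18.68% × 250.0 = 46.70 lb
  Li2O: 0.6997% × 250.0 = 1.749 lb
  TiO2: 8.080% × 250.0 = 20.20 lb
  SiO2: 47.75% × 250.0 = 119.4 lb
Sums-versus-targets review on the weights just shown, relative to the basis at hand (delivered sums recover each target inside rounding margins):
  Al2O3: 81.37·0.003000 + 10.52·0.6560 + 23.14·0.2683 = 13.35 lb (target 13.35 lb)
  ZrO2: 72.26·0.6726 = 48.60 lb (target 48.60 lb)
  B2O3: 82.39·0.5668 = 46.70 lb (target 46.70 lb)
  Li2O: 23.14·0.07560 = 1.749 lb (target 1.749 lb)
  TiO2: 20.40·0.9901 = 20.20 lb (target 20.20 lb)
  SiO2: 72.26·0.3264 + 81.37·0.9950 + 23.14·0.6409 = 119.4 lb (target 119.4 lb)
Mass balance on the glass: total batch − LOI = 250.0 lb (the Σ of target masses is 250.0 lb; with the basis standing at 250.0 lb — any gap is answer rounding).
Batch grand total — Σ batch = 290.1 lb; loss to ignition Σ batch·LOI = 40.10 lb; yield = glass ÷ total batch = 86.18%.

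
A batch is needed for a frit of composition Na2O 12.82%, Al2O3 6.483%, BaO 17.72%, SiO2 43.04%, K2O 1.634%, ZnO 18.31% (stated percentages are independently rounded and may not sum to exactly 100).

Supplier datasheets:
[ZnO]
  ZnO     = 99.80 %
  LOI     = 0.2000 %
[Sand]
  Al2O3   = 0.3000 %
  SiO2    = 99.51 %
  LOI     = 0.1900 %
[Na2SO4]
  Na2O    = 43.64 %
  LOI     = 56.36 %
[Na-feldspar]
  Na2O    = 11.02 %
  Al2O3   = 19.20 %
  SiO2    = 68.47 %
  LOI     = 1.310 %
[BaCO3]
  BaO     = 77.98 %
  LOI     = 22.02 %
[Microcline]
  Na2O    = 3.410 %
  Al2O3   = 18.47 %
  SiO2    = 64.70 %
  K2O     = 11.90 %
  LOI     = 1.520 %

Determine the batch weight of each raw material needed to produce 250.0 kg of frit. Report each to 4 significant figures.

Intermediates appear, rounded to 4 significant figures, on the page. Every computation holds full precision at each step. A single rounding yields each reported value; the derived quantities, which include yield, glass mass, totals, LOI, the six compositions, are rebuilt in exact precision, as they appear in problem or answer, starting from the weights for 250.0 kg of glass.
Target oxide masses per 250.0 kg frit:
  Na2O: 12.82% × 250.0 = 32.05 kg
  Al2O3: 6.483% × 250.0 = 16.21 kg
  BaO: 17.72% × 250.0 = 44.30 kg
  SiO2: 43.04% × 250.0 = 107.6 kg
  K2O: 1.634% × 250.0 = 4.085 kg
  ZnO: 18.31% × 250.0 = 45.78 kg
Verifying the oxide balance with the batch weights as given, for the quoted basis mass (every target is met by its sum net of answer rounding effects):
  Na2O: 57.98·0.4364 + 50.59·0.1102 + 34.33·0.03410 = 32.05 kg (target 32.05 kg)
  Al2O3: 51.00·0.003000 + 50.59·0.1920 + 34.33·0.1847 = 16.21 kg (target 16.21 kg)
  BaO: 56.81·0.7798 = 44.30 kg (target 44.30 kg)
  SiO2: 51.00·0.9951 + 50.59·0.6847 + 34.33·0.6470 = 107.6 kg (target 107.6 kg)
  K2O: 34.33·0.1190 = 4.085 kg (target 4.085 kg)
  ZnO: 45.87·0.9980 = 45.78 kg (target 45.78 kg)
The glass-mass cross-check: whole batch net of LOI = 250.0 kg (the Σ of target masses is 250.0 kg; against the stated basis, 250.0 kg — rounding explains the deltas).
Batch grand total — Σ batch = 296.6 kg; Σ batch·LOI gives LOI loss = 46.56 kg; yield = glass ÷ total batch = 84.30%.

Batch per 250.0 kg frit:
  ZnO: 45.87 kg
  Sand: 51.00 kg
  Na2SO4: 57.98 kg
  Na-feldspar: 50.59 kg
  BaCO3: 56.81 kg
  Microcline: 34.33 kg
Total batch = 296.6 kg; LOI loss = 46.56 kg; yield = 84.30%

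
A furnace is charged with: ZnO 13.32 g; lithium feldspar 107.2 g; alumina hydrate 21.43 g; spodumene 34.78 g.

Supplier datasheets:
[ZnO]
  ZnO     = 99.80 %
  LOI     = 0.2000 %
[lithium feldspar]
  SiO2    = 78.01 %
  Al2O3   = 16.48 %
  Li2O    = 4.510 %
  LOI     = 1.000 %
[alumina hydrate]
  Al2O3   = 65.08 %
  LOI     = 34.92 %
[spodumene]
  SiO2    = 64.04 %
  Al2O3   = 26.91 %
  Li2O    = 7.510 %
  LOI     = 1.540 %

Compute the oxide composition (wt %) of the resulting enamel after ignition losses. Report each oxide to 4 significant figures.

Rounding to 4 significant digits applies to each intermediate as displayed; all arithmetic holds exact precision all the way through — exactly one rounding lands on each reported number. Derived quantities are rebuilt in exact precision (yield, net glass mass, the totals, ignition loss, the four compositions) from the batch weights per 167.6 g of glass as they appear in the problem or answer text.
Mass of each oxide from the mix:
  ZnO: 13.32·0.9980 = 13.29 g
  SiO2: 107.2·0.7801 + 34.78·0.6404 = 105.9 g
  Al2O3: 107.2·0.1648 + 21.43·0.6508 + 34.78·0.2691 = 40.97 g
  Li2O: 107.2·0.04510 + 34.78·0.07510 = 7.447 g
LOI: 13.32·0.002000 + 107.2·0.01000 + 21.43·0.3492 + 34.78·0.01540 = 9.118 g
Resulting glass, batch − LOI: 176.7 − 9.118 = 167.6 g (the oxide masses sum to this)
each wt % is 100 × oxide ÷ glass

Glass mass = 167.6 g (batch 176.7 − LOI 9.118).
Composition: ZnO 7.931%, SiO2 63.18%, Al2O3 24.44%, Li2O 4.443%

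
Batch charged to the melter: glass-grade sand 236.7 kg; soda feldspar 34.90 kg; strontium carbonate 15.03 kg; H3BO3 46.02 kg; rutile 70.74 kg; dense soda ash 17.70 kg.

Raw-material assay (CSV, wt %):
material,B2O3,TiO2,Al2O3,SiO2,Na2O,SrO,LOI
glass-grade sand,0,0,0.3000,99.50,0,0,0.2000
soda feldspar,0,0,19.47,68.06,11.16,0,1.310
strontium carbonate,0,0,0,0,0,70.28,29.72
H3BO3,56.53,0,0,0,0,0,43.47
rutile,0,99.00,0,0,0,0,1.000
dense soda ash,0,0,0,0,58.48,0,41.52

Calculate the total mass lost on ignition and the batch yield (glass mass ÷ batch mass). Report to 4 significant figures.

LOI loss = 33.46 kg; glass = 387.6 kg; yield = 92.05%

All arithmetic runs at exact precision all the way through. Mid-chain values are displayed (rounded to 4 significant figures) within the worked lines; every reported number receives exactly one rounding — the derived quantities, including LOI, net glass mass, the totals, six oxide percentages, the yield, are computed starting from the weights for 387.6 kg of glass in exact precision as they appear in question or answer.
Each material's LOI contribution:
  glass-grade sand: 236.7 × 0.002000 = 0.4734 kg
  soda feldspar: 34.90 × 0.01310 = 0.4572 kg
  strontium carbonate: 15.03 × 0.2972 = 4.467 kg
  H3BO3: 46.02 × 0.4347 = 20.00 kg
  rutile: 70.74 × 0.01000 = 0.7074 kg
  dense soda ash: 17.70 × 0.4152 = 7.349 kg
Total LOI = 33.46 kg
Glass = batch − LOI = 421.1 − 33.46 = 387.6 kg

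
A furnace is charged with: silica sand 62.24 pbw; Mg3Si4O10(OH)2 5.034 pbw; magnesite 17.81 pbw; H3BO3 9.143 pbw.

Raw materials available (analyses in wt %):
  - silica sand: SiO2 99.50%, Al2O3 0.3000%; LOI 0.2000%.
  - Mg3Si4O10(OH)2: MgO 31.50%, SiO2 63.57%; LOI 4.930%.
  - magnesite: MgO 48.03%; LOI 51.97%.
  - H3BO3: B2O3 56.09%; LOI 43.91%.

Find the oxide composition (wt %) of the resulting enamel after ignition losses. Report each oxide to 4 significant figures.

Glass mass = 80.58 pbw (batch 94.23 − LOI 13.64).
Composition: MgO 12.58%, SiO2 80.82%, Al2O3 0.2317%, B2O3 6.364%

Full float precision is kept in every operation. Working values appear (rounded to four significant digits) within the worked lines; every reported figure sees exactly one rounding — derived quantities, which include totals, net glass mass, the four compositions, ignition loss, yield, are rebuilt in full precision, as given in either problem or answer, from the weighed amounts on 80.58 pbw of glass.
Mass of each oxide from the mix:
  MgO: 5.034·0.3150 + 17.81·0.4803 = 10.14 pbw
  SiO2: 62.24·0.9950 + 5.034·0.6357 = 65.13 pbw
  Al2O3: 62.24·0.003000 = 0.1867 pbw
  B2O3: 9.143·0.5609 = 5.128 pbw
LOI: 62.24·0.002000 + 5.034·0.04930 + 17.81·0.5197 + 9.143·0.4391 = 13.64 pbw
Glass mass = batch − LOI = 94.23 − 13.64 = 80.58 pbw (= the summed oxide contributions)
percent share: oxide ÷ glass, ×100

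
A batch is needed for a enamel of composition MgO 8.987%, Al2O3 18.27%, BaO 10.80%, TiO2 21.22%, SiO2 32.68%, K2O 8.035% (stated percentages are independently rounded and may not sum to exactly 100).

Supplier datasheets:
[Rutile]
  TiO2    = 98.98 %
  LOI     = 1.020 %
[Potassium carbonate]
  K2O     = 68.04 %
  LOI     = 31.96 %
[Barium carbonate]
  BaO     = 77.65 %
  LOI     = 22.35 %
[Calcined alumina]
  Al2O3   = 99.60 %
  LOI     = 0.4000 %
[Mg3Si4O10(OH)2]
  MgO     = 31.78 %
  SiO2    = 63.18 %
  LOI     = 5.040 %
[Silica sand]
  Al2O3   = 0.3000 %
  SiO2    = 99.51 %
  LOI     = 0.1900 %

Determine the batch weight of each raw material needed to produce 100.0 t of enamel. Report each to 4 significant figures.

Values along the way are shown, with 4-significant-figure rounding, across the worked steps; each numeric step carries full precision in all steps — every reported result includes exactly one rounding; derived quantities are recomputed starting from the weights at 100.0 t of glass at exact precision (six oxide percentages, yield, ignition loss, the totals, glass mass), as written in problem or answer.
Oxide mass targets, per 100.0 t enamel:
  MgO: 8.987% × 100.0 = 8.987 t
  Al2O3: 18.27% × 100.0 = 18.27 t
  BaO: 10.80% × 100.0 = 10.80 t
  TiO2: 21.22% × 100.0 = 21.22 t
  SiO2: 32.68% × 100.0 = 32.68 t
  K2O: 8.035% × 100.0 = 8.035 t
Checking each oxide sum given the weights on record, at the basis given (summed amounts equal target values inside rounding margins):
  MgO: 28.28·0.3178 = 8.987 t (target 8.987 t)
  Al2O3: 18.30·0.9960 + 14.89·0.003000 = 18.27 t (target 18.27 t)
  BaO: 13.91·0.7765 = 10.80 t (target 10.80 t)
  TiO2: 21.44·0.9898 = 21.22 t (target 21.22 t)
  SiO2: 28.28·0.6318 + 14.89·0.9951 = 32.68 t (target 32.68 t)
  K2O: 11.81·0.6804 = 8.036 t (target 8.035 t)
Mass balance on the glass: the batch minus its LOI: 100.0 t (targets for the oxides total 99.99 t; with the basis standing at 100.0 t — rounding explains the deltas).
Total batch = Σ batch = 108.6 t; LOI loss = Σ batch·LOI = 8.629 t; yield, glass over the total, = 92.06%.

Batch per 100.0 t enamel:
  Rutile: 21.44 t
  Potassium carbonate: 11.81 t
  Barium carbonate: 13.91 t
  Calcined alumina: 18.30 t
  Mg3Si4O10(OH)2: 28.28 t
  Silica sand: 14.89 t
Total batch = 108.6 t; LOI loss = 8.629 t; yield = 92.06%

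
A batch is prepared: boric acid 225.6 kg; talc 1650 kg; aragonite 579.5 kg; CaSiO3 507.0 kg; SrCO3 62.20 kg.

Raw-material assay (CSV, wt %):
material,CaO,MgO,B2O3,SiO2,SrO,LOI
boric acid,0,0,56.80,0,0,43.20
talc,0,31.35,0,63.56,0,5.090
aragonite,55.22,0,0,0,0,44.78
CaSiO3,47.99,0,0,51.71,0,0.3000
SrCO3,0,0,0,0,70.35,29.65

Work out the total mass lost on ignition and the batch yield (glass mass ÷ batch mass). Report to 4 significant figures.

LOI loss = 460.9 kg; glass = 2563 kg; yield = 84.76%

Intermediates are displayed, rounded to four significant figures, alongside each step — full precision is held through the solve. Exactly one rounding goes into every reported value; the derived quantities, which include yield, net glass mass, LOI, five oxide percentages, totals, are carried in exact precision, exactly as printed in the question or the answer, from the batch weights per 2563 kg of glass.
LOI of each material in turn:
  boric acid: 225.6 × 0.4320 = 97.46 kg
  talc: 1650 × 0.05090 = 83.98 kg
  aragonite: 579.5 × 0.4478 = 259.5 kg
  CaSiO3: 507.0 × 0.003000 = 1.521 kg
  SrCO3: 62.20 × 0.2965 = 18.44 kg
Total LOI = 460.9 kg
Glass = batch − LOI = 3024 − 460.9 = 2563 kg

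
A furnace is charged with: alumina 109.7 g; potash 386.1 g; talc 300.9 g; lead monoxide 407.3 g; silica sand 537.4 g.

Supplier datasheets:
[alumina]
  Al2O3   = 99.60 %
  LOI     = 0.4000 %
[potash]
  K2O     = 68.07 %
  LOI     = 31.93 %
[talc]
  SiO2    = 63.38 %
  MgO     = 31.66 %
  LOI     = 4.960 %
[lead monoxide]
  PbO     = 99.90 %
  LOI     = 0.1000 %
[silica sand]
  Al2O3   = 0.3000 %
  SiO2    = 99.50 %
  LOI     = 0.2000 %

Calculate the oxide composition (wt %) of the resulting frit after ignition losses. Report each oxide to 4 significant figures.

All arithmetic holds full precision through every step. Mid-chain values appear rounded to four significant figures as written. A single rounding completes every reported result; all derived quantities are rebuilt at exact precision (yield, glass mass, the totals, ignition loss, five oxide percentages) from the batch weights for 1601 g of glass, exactly as shown in the problem or answer text.
Mass of each oxide from the mix:
  PbO: 407.3·0.9990 = 406.9 g
  K2O: 386.1·0.6807 = 262.8 g
  Al2O3: 109.7·0.9960 + 537.4·0.003000 = 110.9 g
  SiO2: 300.9·0.6338 + 537.4·0.9950 = 725.4 g
  MgO: 300.9·0.3166 = 95.26 g
LOI: 109.7·0.004000 + 386.1·0.3193 + 300.9·0.04960 + 407.3·0.001000 + 537.4·0.002000 = 140.1 g
Glass mass = batch − LOI = 1741 − 140.1 = 1601 g (matching Σ of the oxides)
wt % = 100 × oxide mass / glass mass

Glass mass = 1601 g (batch 1741 − LOI 140.1).
Composition: PbO 25.41%, K2O 16.41%, Al2O3 6.924%, SiO2 45.30%, MgO 5.949%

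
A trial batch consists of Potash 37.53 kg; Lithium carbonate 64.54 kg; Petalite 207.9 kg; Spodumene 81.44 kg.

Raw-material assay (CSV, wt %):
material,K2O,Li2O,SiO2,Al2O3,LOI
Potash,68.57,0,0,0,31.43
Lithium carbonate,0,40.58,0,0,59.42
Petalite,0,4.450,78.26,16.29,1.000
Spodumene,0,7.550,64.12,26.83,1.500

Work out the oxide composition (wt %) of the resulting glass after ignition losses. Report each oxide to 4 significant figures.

In-progress results are shown (rounded to four significant digits) within the worked lines — each numeric step holds full float precision from first step to last — every reported result undergoes a single rounding — all derived quantities (four oxide percentages, net glass mass, the yield, ignition loss, the totals) are rebuilt using the weight values for 338.0 kg of glass in full precision, as written in either problem or answer.
Oxide masses out of the charge:
  K2O: 37.53·0.6857 = 25.73 kg
  Li2O: 64.54·0.4058 + 207.9·0.04450 + 81.44·0.07550 = 41.59 kg
  SiO2: 207.9·0.7826 + 81.44·0.6412 = 214.9 kg
  Al2O3: 207.9·0.1629 + 81.44·0.2683 = 55.72 kg
LOI: 37.53·0.3143 + 64.54·0.5942 + 207.9·0.01000 + 81.44·0.01500 = 53.45 kg
Resulting glass, batch − LOI: 391.4 − 53.45 = 338.0 kg (consistent with Σ oxide mass)
each wt % is 100 × oxide ÷ glass

Glass mass = 338.0 kg (batch 391.4 − LOI 53.45).
Composition: K2O 7.615%, Li2O 12.31%, SiO2 63.59%, Al2O3 16.49%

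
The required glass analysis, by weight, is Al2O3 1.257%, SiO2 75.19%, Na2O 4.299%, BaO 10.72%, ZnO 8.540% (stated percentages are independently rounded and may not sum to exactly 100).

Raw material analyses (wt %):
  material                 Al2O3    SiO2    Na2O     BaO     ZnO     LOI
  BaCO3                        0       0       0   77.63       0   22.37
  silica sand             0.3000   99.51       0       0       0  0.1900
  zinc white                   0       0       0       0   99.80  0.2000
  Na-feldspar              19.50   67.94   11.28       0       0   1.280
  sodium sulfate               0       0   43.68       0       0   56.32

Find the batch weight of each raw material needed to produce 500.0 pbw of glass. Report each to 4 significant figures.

Batch per 500.0 pbw glass:
  BaCO3: 69.05 pbw
  silica sand: 359.6 pbw
  zinc white: 42.79 pbw
  Na-feldspar: 26.70 pbw
  sodium sulfate: 42.32 pbw
Total batch = 540.5 pbw; LOI loss = 40.39 pbw; yield = 92.53%

Working values are displayed, with 4-significant-figure rounding, between the steps; all internal work holds exact precision in every operation. Each reported number is rounded a single time; all derived quantities (LOI, glass mass, five oxide percentages, the totals, yield) are re-derived in full precision from the batch weights at 500.0 pbw of glass, as written in the problem or answer text.
Per-oxide target masses for 500.0 pbw glass:
  Al2O3: 1.257% × 500.0 = 6.285 pbw
  SiO2: 75.19% × 500.0 = 376.0 pbw
  Na2O: 4.299% × 500.0 = 21.50 pbw
  BaO: 10.72% × 500.0 = 53.60 pbw
  ZnO: 8.540% × 500.0 = 42.70 pbw
Verifying the oxide balance per the reported batch figures, for the quoted basis mass (delivered sums recover each target inside rounding margins):
  Al2O3: 359.6·0.003000 + 26.70·0.1950 = 6.285 pbw (target 6.285 pbw)
  SiO2: 359.6·0.9951 + 26.70·0.6794 = 376.0 pbw (target 376.0 pbw)
  Na2O: 26.70·0.1128 + 42.32·0.4368 = 21.50 pbw (target 21.50 pbw)
  BaO: 69.05·0.7763 = 53.60 pbw (target 53.60 pbw)
  ZnO: 42.79·0.9980 = 42.70 pbw (target 42.70 pbw)
Glass-mass closure: Σ batch − LOI loss = 500.1 pbw (summing oxide targets gives 500.0 pbw; with the basis standing at 500.0 pbw — any gap is answer rounding).
Batch grand total — Σ batch = 540.5 pbw; Σ batch·LOI gives LOI loss = 40.39 pbw; yield = glass ÷ total batch = 92.53%.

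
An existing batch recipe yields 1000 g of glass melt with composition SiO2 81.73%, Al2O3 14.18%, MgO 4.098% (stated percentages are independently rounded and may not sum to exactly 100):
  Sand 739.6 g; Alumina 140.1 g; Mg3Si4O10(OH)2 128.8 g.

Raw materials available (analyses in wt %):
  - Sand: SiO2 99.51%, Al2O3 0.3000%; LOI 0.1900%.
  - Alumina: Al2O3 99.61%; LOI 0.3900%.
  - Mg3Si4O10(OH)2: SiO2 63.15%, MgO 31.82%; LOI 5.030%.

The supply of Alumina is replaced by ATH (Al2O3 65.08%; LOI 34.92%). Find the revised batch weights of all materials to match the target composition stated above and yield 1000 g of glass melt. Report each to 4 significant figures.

Revised batch per 1000 g glass melt:
  Sand: 739.6 g
  ATH: 214.5 g
  Mg3Si4O10(OH)2: 128.8 g
Total batch = 1083 g; LOI loss = 82.79 g

In-progress results are shown with 4-significant-digit rounding across the worked steps. The working math carries full float precision at all times. Every reported result is rounded once only; the derived quantities are re-derived from the batch weights per 1000 g of glass in exact precision (the three compositions, ignition loss, totals, net glass mass, the yield), as given in the problem or the answer.
Target masses of each oxide per 1000 g glass melt:
  SiO2: 81.73% × 1000 = 817.3 g
  Al2O3: 14.18% × 1000 = 141.8 g
  MgO: 4.098% × 1000 = 40.98 g
Mass-balance tally per oxide from the weights as reported, relative to the basis at hand (sum by sum, the targets are met up to rounding of the answer):
  SiO2: 739.6·0.9951 + 128.8·0.6315 = 817.3 g (target 817.3 g)
  Al2O3: 739.6·0.003000 + 214.5·0.6508 = 141.8 g (target 141.8 g)
  MgO: 128.8·0.3182 = 40.98 g (target 40.98 g)
The glass-mass cross-check: the batch minus its LOI: 1000 g (per-oxide target masses sum to 1000 g; the stated basis being 1000 g — differing by rounding only).
Batch total: Σ batch = 1083 g; LOI removed, Σ of batch·LOI: 82.79 g; the yield ratio, glass ÷ batch: 92.36%.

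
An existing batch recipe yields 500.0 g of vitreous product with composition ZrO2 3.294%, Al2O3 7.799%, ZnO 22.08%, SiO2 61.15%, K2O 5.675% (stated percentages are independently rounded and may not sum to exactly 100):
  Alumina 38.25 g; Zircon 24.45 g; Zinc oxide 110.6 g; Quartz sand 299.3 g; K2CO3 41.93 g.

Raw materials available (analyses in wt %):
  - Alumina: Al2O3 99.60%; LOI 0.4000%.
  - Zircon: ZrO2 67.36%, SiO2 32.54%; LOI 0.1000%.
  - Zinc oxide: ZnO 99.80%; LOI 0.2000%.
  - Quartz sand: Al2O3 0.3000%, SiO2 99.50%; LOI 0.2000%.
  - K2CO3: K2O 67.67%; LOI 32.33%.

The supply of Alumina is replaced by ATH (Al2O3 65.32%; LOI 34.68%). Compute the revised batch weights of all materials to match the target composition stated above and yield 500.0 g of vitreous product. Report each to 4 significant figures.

All arithmetic holds full precision in all steps. Mid-chain values are shown, with 4-significant-figure rounding, when written out — every reported result is rounded just once; derived quantities are carried using the weight values on 500.0 g of glass at full float precision (the totals, yield, ignition loss, the five compositions, glass mass) as written in the problem or answer text.
Oxide mass targets, per 500.0 g vitreous product:
  ZrO2: 3.294% × 500.0 = 16.47 g
  Al2O3: 7.799% × 500.0 = 38.99 g
  ZnO: 22.08% × 500.0 = 110.4 g
  SiO2: 61.15% × 500.0 = 305.8 g
  K2O: 5.675% × 500.0 = 28.38 g
Mass-balance tally per oxide working from each reported weight, on the stated basis (each sum matches its target mass given rounding of the digits):
  ZrO2: 24.45·0.6736 = 16.47 g (target 16.47 g)
  Al2O3: 58.32·0.6532 + 299.3·0.003000 = 38.99 g (target 38.99 g)
  ZnO: 110.6·0.9980 = 110.4 g (target 110.4 g)
  SiO2: 24.45·0.3254 + 299.3·0.9950 = 305.8 g (target 305.8 g)
  K2O: 41.93·0.6767 = 28.37 g (target 28.38 g)
Glass-mass sanity pass: batch total minus LOI = 500.0 g (per-oxide target masses sum to 500.0 g; against the stated basis, 500.0 g — deltas are rounding alone).
Summing the batch: Σ batch = 534.6 g; Σ batch·LOI gives LOI loss = 34.63 g; the yield ratio, glass ÷ batch: 93.52%.

Revised batch per 500.0 g vitreous product:
  ATH: 58.32 g
  Zircon: 24.45 g
  Zinc oxide: 110.6 g
  Quartz sand: 299.3 g
  K2CO3: 41.93 g
Total batch = 534.6 g; LOI loss = 34.63 g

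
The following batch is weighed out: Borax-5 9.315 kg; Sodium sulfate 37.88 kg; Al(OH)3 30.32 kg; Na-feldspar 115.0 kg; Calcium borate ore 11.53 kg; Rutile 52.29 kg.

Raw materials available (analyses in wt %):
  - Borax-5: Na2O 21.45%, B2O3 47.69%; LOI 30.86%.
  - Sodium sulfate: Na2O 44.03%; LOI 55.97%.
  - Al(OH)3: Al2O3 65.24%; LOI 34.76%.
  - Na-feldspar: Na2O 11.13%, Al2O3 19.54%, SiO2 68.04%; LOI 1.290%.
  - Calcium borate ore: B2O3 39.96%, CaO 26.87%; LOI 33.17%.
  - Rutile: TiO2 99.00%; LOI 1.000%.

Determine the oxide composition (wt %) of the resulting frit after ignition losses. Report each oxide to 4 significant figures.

Intermediates are shown rounded to four significant figures within the worked lines. Exact precision is maintained at each step. Each reported result undergoes a single rounding; derived quantities (net glass mass, the yield, the totals, six oxide percentages, LOI) are re-derived in full precision starting from the weights on 215.9 kg of glass, as written in the problem or answer text.
Oxide masses out of the charge:
  Na2O: 9.315·0.2145 + 37.88·0.4403 + 115.0·0.1113 = 31.48 kg
  B2O3: 9.315·0.4769 + 11.53·0.3996 = 9.050 kg
  TiO2: 52.29·0.9900 = 51.77 kg
  Al2O3: 30.32·0.6524 + 115.0·0.1954 = 42.25 kg
  CaO: 11.53·0.2687 = 3.098 kg
  SiO2: 115.0·0.6804 = 78.25 kg
LOI: 9.315·0.3086 + 37.88·0.5597 + 30.32·0.3476 + 115.0·0.01290 + 11.53·0.3317 + 52.29·0.01000 = 40.45 kg
Glass = total batch minus LOI = 256.3 − 40.45 = 215.9 kg (= Σ oxide masses)
each wt % is 100 × oxide ÷ glass

Glass mass = 215.9 kg (batch 256.3 − LOI 40.45).
Composition: Na2O 14.58%, B2O3 4.192%, TiO2 23.98%, Al2O3 19.57%, CaO 1.435%, SiO2 36.24%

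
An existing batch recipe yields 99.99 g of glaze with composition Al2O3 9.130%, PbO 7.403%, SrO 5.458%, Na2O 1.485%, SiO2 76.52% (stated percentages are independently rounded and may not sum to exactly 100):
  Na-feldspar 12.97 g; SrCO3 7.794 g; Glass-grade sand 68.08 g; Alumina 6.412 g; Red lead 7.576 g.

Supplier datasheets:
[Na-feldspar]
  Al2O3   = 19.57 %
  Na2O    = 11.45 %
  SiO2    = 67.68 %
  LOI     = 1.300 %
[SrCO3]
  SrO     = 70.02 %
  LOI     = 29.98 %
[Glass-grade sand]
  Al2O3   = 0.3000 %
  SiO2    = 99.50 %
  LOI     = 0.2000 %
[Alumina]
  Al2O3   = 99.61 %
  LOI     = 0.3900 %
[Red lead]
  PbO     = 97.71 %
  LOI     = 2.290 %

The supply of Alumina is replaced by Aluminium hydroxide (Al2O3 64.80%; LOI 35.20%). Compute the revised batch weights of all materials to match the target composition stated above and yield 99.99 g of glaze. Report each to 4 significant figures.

The working math runs at full float precision through the solve — values along the way are displayed rounded to four significant digits; every reported number sees exactly one rounding; derived quantities (LOI, net glass mass, the five compositions, the totals, the yield) are computed at full precision starting from the weights per 99.99 g of glass, exactly as shown in question or answer.
The oxide mass targets at 99.99 g glaze:
  Al2O3: 9.130% × 99.99 = 9.129 g
  PbO: 7.403% × 99.99 = 7.402 g
  SrO: 5.458% × 99.99 = 5.457 g
  Na2O: 1.485% × 99.99 = 1.485 g
  SiO2: 76.52% × 99.99 = 76.51 g
Verifying the oxide balance from the weights as reported, per the basis as stated (sums match the target masses exact up to rounding of places):
  Al2O3: 12.97·0.1957 + 68.08·0.003000 + 9.856·0.6480 = 9.129 g (target 9.129 g)
  PbO: 7.576·0.9771 = 7.403 g (target 7.402 g)
  SrO: 7.794·0.7002 = 5.457 g (target 5.457 g)
  Na2O: 12.97·0.1145 = 1.485 g (target 1.485 g)
  SiO2: 12.97·0.6768 + 68.08·0.9950 = 76.52 g (target 76.51 g)
Auditing the glass mass value: batch total minus LOI = 99.99 g (the Σ of target masses is 99.99 g; with the basis standing at 99.99 g — any gap is answer rounding).
Batch grand total — Σ batch = 106.3 g; the LOI term Σ batch·LOI equals 6.284 g; yield, glass over the total, = 94.09%.

Revised batch per 99.99 g glaze:
  Na-feldspar: 12.97 g
  SrCO3: 7.794 g
  Glass-grade sand: 68.08 g
  Aluminium hydroxide: 9.856 g
  Red lead: 7.576 g
Total batch = 106.3 g; LOI loss = 6.284 g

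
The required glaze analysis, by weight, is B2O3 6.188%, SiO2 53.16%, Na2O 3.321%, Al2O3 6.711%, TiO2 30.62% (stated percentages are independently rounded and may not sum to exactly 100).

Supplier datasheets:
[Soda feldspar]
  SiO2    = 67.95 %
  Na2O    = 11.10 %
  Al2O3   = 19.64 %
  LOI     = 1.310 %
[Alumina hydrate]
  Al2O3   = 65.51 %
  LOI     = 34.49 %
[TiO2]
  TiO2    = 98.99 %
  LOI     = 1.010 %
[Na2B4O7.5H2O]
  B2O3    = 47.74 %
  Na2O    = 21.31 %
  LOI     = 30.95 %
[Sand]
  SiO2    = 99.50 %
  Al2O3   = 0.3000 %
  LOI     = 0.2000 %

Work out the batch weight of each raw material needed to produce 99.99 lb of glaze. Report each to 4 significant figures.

The intermediate values are displayed (rounded to 4 significant digits) between the steps. All arithmetic holds exact precision in every operation — a single rounding completes every reported figure — all derived quantities are rebuilt from the batch weights per 99.99 lb of glass in full precision (the five compositions, glass mass, ignition loss, the totals, the yield) exactly as printed in problem or answer.
Per-oxide target masses for 99.99 lb glaze:
  B2O3: 6.188% × 99.99 = 6.187 lb
  SiO2: 53.16% × 99.99 = 53.15 lb
  Na2O: 3.321% × 99.99 = 3.321 lb
  Al2O3: 6.711% × 99.99 = 6.710 lb
  TiO2: 30.62% × 99.99 = 30.62 lb
Balance tally, oxide-wise, given the weights on record, per the basis as stated (every target is met by its sum exact up to rounding of places):
  B2O3: 12.96·0.4774 = 6.187 lb (target 6.187 lb)
  SiO2: 5.034·0.6795 + 49.98·0.9950 = 53.15 lb (target 53.15 lb)
  Na2O: 5.034·0.1110 + 12.96·0.2131 = 3.321 lb (target 3.321 lb)
  Al2O3: 5.034·0.1964 + 8.505·0.6551 + 49.98·0.003000 = 6.710 lb (target 6.710 lb)
  TiO2: 30.93·0.9899 = 30.62 lb (target 30.62 lb)
Glass mass check: total batch − LOI = 99.99 lb (the Σ of target masses is 99.99 lb; against the stated basis, 99.99 lb — deltas are rounding alone).
Adding the batch up: Σ batch = 107.4 lb; LOI removed, Σ of batch·LOI: 7.423 lb; yield, glass over the total, = 93.09%.

Batch per 99.99 lb glaze:
  Soda feldspar: 5.034 lb
  Alumina hydrate: 8.505 lb
  TiO2: 30.93 lb
  Na2B4O7.5H2O: 12.96 lb
  Sand: 49.98 lb
Total batch = 107.4 lb; LOI loss = 7.423 lb; yield = 93.09%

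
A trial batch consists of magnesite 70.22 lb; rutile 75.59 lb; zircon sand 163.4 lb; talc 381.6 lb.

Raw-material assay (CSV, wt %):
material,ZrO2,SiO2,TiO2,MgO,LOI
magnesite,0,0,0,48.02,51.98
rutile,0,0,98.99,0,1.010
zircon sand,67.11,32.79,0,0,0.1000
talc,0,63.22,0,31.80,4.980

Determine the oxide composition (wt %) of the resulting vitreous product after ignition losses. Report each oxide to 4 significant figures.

Full float precision is held in all steps. Working values appear with 4-significant-digit rounding across the worked steps — every reported result undergoes a single rounding. The derived quantities, which include LOI, net glass mass, the four compositions, yield, the totals, are carried in exact precision, as set out in the problem or the answer, starting from the weights per 634.4 lb of glass.
Oxide masses out of the charge:
  ZrO2: 163.4·0.6711 = 109.7 lb
  SiO2: 163.4·0.3279 + 381.6·0.6322 = 294.8 lb
  TiO2: 75.59·0.9899 = 74.83 lb
  MgO: 70.22·0.4802 + 381.6·0.3180 = 155.1 lb
LOI: 70.22·0.5198 + 75.59·0.01010 + 163.4·0.001000 + 381.6·0.04980 = 56.43 lb
The glass mass, total less LOI, = 690.8 − 56.43 = 634.4 lb (= Σ oxide masses)
wt %: oxide over glass, times 100

Glass mass = 634.4 lb (batch 690.8 − LOI 56.43).
Composition: ZrO2 17.29%, SiO2 46.47%, TiO2 11.80%, MgO 24.44%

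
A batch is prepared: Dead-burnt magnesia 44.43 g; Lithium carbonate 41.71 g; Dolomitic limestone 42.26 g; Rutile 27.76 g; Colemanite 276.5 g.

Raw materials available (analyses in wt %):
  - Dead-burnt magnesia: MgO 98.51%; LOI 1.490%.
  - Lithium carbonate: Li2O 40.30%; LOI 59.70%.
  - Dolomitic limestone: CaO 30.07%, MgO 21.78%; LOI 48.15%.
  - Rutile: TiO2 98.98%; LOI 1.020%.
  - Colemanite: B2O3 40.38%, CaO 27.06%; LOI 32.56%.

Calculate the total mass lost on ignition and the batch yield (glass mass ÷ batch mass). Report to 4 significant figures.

The working math maintains full float precision through every step; mid-chain values are printed (rounded to 4 significant figures) within the worked lines — each reported figure undergoes a single rounding; the derived quantities are recomputed from the weighed amounts on 296.4 g of glass in exact precision (glass mass, yield, five oxide percentages, the totals, LOI) as given in either problem or answer.
Per-material ignition loss:
  Dead-burnt magnesia: 44.43 × 0.01490 = 0.6620 g
  Lithium carbonate: 41.71 × 0.5970 = 24.90 g
  Dolomitic limestone: 42.26 × 0.4815 = 20.35 g
  Rutile: 27.76 × 0.01020 = 0.2832 g
  Colemanite: 276.5 × 0.3256 = 90.03 g
Total LOI = 136.2 g
Glass = batch − LOI = 432.7 − 136.2 = 296.4 g

LOI loss = 136.2 g; glass = 296.4 g; yield = 68.52%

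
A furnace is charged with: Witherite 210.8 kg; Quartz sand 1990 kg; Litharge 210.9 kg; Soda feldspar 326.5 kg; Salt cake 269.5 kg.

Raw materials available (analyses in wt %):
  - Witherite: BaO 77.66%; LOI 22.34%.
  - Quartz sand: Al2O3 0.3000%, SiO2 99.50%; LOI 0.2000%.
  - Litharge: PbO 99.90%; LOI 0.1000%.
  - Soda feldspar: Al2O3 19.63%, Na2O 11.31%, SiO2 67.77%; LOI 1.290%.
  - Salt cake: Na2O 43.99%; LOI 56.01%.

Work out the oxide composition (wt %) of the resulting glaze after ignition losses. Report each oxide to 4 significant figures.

Glass mass = 2801 kg (batch 3008 − LOI 206.4).
Composition: PbO 7.521%, BaO 5.844%, Al2O3 2.501%, Na2O 5.550%, SiO2 78.58%

Working values are printed rounded to four significant figures when written out. The working math carries full precision through every step. Exactly one rounding goes into every reported number. All derived quantities (the totals, five oxide percentages, the yield, ignition loss, net glass mass) are recomputed from the weighed amounts at 2801 kg of glass in exact precision precisely as stated by the problem or answer text.
Oxide masses out of the charge:
  PbO: 210.9·0.9990 = 210.7 kg
  BaO: 210.8·0.7766 = 163.7 kg
  Al2O3: 1990·0.003000 + 326.5·0.1963 = 70.06 kg
  Na2O: 326.5·0.1131 + 269.5·0.4399 = 155.5 kg
  SiO2: 1990·0.9950 + 326.5·0.6777 = 2201 kg
LOI: 210.8·0.2234 + 1990·0.002000 + 210.9·0.001000 + 326.5·0.01290 + 269.5·0.5601 = 206.4 kg
Resulting glass, batch − LOI: 3008 − 206.4 = 2801 kg (= the summed oxide contributions)
wt % = 100 × oxide mass / glass mass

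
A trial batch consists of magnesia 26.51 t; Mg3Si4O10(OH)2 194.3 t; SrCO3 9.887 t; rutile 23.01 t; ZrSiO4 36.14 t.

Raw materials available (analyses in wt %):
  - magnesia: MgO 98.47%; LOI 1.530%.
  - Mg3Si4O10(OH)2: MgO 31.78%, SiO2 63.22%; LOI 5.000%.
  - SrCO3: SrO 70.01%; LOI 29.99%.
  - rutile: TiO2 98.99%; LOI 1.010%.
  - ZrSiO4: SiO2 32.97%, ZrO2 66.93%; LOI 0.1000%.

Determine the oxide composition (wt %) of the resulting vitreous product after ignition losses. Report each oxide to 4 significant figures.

Glass mass = 276.5 t (batch 289.8 − LOI 13.35).
Composition: MgO 31.77%, SiO2 48.74%, SrO 2.503%, ZrO2 8.748%, TiO2 8.238%

Mid-chain values appear rounded to four significant digits on the page; the working math keeps full float precision at each step — every reported number undergoes a single rounding — all derived quantities (LOI, glass mass, totals, the yield, the five compositions) are recomputed from the weighed amounts per 276.5 t of glass in exact precision as set out in either problem or answer.
Delivered oxide masses:
  MgO: 26.51·0.9847 + 194.3·0.3178 = 87.85 t
  SiO2: 194.3·0.6322 + 36.14·0.3297 = 134.8 t
  SrO: 9.887·0.7001 = 6.922 t
  ZrO2: 36.14·0.6693 = 24.19 t
  TiO2: 23.01·0.9899 = 22.78 t
LOI: 26.51·0.01530 + 194.3·0.05000 + 9.887·0.2999 + 23.01·0.01010 + 36.14·0.001000 = 13.35 t
Glass = total batch minus LOI = 289.8 − 13.35 = 276.5 t (the oxide masses sum to this)
each oxide over glass, ×100, is wt %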